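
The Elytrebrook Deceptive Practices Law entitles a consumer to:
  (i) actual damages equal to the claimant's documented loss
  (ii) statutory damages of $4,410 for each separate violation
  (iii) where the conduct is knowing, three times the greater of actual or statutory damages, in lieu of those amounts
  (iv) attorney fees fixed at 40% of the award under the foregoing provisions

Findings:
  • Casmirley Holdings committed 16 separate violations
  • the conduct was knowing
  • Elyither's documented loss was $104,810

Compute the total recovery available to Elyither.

$440,202

Statutory damages: 16 × $4,410 = $70,560
Greater of actual damages ($104,810) or statutory damages ($70,560): $104,810
Trebled: 3 × $104,810 = $314,430
Attorney fees: 40% of $314,430 = $125,772
Total recovery: $314,430 + $125,772 = $440,202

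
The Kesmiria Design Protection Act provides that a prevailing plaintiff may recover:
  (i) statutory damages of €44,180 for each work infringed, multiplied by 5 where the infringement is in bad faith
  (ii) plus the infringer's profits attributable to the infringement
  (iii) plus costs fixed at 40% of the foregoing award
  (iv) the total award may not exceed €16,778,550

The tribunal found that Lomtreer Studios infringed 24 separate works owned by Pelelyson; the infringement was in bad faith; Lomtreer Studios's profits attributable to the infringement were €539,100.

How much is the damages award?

Statutory damages: 24 × €44,180 = €1,060,320
Multiplied by 5: 5 × €1,060,320 = €5,301,600
Combined award: €5,301,600 + €539,100 = €5,840,700
Costs: 40% of €5,840,700 = €2,336,280
Award plus costs: €5,840,700 + €2,336,280 = €8,176,980
Cap at €16,778,550: €8,176,980 is within the cap, no reduction.

€8,176,980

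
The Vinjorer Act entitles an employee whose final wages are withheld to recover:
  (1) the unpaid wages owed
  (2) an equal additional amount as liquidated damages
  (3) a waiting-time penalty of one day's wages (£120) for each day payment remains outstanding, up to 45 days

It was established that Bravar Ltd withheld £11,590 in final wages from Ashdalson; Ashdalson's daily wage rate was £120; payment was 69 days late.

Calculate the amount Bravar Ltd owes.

Liquidated damages (equal amount): £11,590
Penalty days: min(69, 45) = 45
Waiting-time penalty: 45 × £120 = £5,400
Total award: £11,590 + £11,590 + £5,400 = £28,580

£28,580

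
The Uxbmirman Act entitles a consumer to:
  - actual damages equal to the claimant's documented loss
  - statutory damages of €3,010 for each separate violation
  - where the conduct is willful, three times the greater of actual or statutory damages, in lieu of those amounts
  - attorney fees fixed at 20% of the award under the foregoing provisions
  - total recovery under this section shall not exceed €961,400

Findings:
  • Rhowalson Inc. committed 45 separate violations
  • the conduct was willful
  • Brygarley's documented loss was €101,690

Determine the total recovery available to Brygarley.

€487,620

Statutory damages: 45 × €3,010 = €135,450
Greater of actual damages (€101,690) or statutory damages (€135,450): €135,450
Trebled: 3 × €135,450 = €406,350
Attorney fees: 20% of €406,350 = €81,270
Total before cap: €406,350 + €81,270 = €487,620
Cap at €961,400: €487,620 is within the cap, no reduction.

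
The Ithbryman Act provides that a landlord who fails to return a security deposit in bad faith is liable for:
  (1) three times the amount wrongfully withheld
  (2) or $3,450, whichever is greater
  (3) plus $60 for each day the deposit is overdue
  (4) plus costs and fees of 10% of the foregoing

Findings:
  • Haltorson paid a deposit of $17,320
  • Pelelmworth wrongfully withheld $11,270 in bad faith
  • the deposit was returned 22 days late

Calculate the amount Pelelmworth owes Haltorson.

$38,643

Trebled: 3 × $11,270 = $33,810
Minimum $3,450: $33,810 meets the minimum, no increase.
Late-return penalty: 22 × $60 = $1,320
Damages plus late penalty: $33,810 + $1,320 = $35,130
Costs and fees: 10% of $35,130 = $3,513
Total recovery: $35,130 + $3,513 = $38,643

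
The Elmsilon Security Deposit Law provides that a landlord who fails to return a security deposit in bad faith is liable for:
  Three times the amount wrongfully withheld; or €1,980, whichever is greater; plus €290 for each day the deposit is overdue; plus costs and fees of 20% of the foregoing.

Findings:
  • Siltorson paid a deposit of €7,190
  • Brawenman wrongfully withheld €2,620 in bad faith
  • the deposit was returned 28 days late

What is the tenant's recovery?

Trebled: 3 × €2,620 = €7,860
Minimum €1,980: €7,860 meets the minimum, no increase.
Late-return penalty: 28 × €290 = €8,120
Damages plus late penalty: €7,860 + €8,120 = €15,980
Costs and fees: 20% of €15,980 = €3,196
Total recovery: €15,980 + €3,196 = €19,176

€19,176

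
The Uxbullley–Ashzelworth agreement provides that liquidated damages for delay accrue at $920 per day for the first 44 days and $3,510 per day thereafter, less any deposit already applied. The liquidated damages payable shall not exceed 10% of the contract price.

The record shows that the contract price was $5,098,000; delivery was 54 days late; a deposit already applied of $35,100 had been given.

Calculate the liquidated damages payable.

$40,480

First 44 days: 44 × $920 = $40,480
Remaining days: (54 − 44) × $3,510 = $35,100
Accrued per-day damages: $40,480 + $35,100 = $75,580
Less deposit already applied: $75,580 − $35,100 = $40,480
Cap: 10% of $5,098,000 = $509,800
Cap at $509,800: $40,480 is within the cap, no reduction.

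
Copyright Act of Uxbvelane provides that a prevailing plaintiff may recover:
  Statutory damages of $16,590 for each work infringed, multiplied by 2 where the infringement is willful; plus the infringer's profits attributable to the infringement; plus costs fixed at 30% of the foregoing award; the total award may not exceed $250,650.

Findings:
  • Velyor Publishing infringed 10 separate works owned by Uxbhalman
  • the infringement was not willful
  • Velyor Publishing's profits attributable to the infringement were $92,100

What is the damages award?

Statutory damages: 10 × $16,590 = $165,900
Infringement not willful: no ×2 enhancement.
Combined award: $165,900 + $92,100 = $258,000
Costs: 30% of $258,000 = $77,400
Award plus costs: $258,000 + $77,400 = $335,400
Cap at $250,650: $335,400 exceeds the cap → $250,650

$250,650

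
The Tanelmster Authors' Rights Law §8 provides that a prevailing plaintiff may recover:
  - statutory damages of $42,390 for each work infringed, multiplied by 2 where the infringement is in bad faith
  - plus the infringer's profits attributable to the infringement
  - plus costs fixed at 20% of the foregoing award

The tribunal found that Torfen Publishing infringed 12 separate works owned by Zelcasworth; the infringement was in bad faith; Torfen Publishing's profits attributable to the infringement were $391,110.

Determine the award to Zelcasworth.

$1,690,164

Statutory damages: 12 × $42,390 = $508,680
Doubled: 2 × $508,680 = $1,017,360
Combined award: $1,017,360 + $391,110 = $1,408,470
Costs: 20% of $1,408,470 = $281,694
Award plus costs: $1,408,470 + $281,694 = $1,690,164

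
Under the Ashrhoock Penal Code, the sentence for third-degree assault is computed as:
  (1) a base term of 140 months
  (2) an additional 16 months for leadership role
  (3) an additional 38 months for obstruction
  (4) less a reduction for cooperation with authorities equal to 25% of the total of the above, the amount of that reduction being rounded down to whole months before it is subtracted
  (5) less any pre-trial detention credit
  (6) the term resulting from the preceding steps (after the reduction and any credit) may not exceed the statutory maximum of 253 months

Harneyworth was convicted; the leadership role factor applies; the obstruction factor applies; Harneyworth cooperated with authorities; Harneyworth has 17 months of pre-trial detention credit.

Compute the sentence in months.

129 months

Leadership role enhancement: +16 months
Obstruction enhancement: +38 months
Adjusted term: 140 months + 16 months + 38 months = 194 months
Cooperation with authorities reduction: 25% of 194 months = 48 months (rounded down)
After reduction: 194 − 48 = 146 months
Less pre-trial detention credit: 146 months − 17 months = 129 months
Cap at 253 months: 129 months is within the cap, no reduction.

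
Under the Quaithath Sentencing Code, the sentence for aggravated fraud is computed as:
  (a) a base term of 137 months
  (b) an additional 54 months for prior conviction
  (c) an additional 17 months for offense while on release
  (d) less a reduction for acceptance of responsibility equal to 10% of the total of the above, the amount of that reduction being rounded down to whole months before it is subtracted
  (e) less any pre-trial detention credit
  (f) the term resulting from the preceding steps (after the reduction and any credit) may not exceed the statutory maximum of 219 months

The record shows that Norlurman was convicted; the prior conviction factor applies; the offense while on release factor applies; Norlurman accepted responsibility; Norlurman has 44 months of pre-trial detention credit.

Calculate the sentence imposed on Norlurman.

144 months

Prior conviction enhancement: +54 months
Offense while on release enhancement: +17 months
Adjusted term: 137 months + 54 months + 17 months = 208 months
Acceptance of responsibility reduction: 10% of 208 months = 20 months (rounded down)
After reduction: 208 − 20 = 188 months
Less pre-trial detention credit: 188 months − 44 months = 144 months
Cap at 219 months: 144 months is within the cap, no reduction.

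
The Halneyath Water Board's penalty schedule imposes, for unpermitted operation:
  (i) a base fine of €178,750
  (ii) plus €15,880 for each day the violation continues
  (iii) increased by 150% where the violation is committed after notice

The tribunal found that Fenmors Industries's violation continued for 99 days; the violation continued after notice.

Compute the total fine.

Per-day component: 99 × €15,880 = €1,572,120
Base plus per-day: €178,750 + €1,572,120 = €1,750,870
Enhancement: 150% of €1,750,870 = €2,626,305
Enhanced fine: €1,750,870 + €2,626,305 = €4,377,175

€4,377,175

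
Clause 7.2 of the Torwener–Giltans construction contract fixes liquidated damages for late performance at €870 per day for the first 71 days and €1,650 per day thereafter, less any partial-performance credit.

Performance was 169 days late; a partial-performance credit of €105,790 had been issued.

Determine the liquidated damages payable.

First 71 days: 71 × €870 = €61,770
Remaining days: (169 − 71) × €1,650 = €161,700
Accrued per-day damages: €61,770 + €161,700 = €223,470
Less partial-performance credit: €223,470 − €105,790 = €117,680

€117,680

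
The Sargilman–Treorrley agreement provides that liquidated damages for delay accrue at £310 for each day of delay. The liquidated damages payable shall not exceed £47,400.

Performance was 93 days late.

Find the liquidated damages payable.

£28,830

Per-day damages: 93 × £310 = £28,830
Cap at £47,400: £28,830 is within the cap, no reduction.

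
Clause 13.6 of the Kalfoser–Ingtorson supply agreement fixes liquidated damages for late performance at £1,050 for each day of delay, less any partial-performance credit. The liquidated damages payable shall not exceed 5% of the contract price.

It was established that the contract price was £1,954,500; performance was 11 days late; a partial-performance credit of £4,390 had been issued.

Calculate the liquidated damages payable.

£7,160

Per-day damages: 11 × £1,050 = £11,550
Less partial-performance credit: £11,550 − £4,390 = £7,160
Cap: 5% of £1,954,500 = £97,725
Cap at £97,725: £7,160 is within the cap, no reduction.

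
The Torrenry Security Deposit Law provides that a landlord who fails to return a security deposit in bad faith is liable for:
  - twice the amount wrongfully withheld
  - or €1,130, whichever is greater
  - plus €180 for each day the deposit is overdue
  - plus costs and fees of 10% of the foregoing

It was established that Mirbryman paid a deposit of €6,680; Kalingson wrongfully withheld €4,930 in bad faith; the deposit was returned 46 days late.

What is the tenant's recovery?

Doubled: 2 × €4,930 = €9,860
Minimum €1,130: €9,860 meets the minimum, no increase.
Late-return penalty: 46 × €180 = €8,280
Damages plus late penalty: €9,860 + €8,280 = €18,140
Costs and fees: 10% of €18,140 = €1,814
Total recovery: €18,140 + €1,814 = €19,954

€19,954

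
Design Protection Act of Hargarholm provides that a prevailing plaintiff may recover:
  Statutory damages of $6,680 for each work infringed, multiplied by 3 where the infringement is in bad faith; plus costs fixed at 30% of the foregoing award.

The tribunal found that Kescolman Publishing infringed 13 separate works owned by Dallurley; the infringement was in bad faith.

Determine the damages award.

$338,676

Statutory damages: 13 × $6,680 = $86,840
Trebled: 3 × $86,840 = $260,520
Costs: 30% of $260,520 = $78,156
Award plus costs: $260,520 + $78,156 = $338,676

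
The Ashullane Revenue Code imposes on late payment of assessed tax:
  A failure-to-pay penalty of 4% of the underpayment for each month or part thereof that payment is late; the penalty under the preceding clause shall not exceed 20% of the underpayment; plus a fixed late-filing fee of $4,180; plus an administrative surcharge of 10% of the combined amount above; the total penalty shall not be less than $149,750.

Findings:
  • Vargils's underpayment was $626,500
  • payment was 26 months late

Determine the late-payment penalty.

Accrued rate: 4% × 26 = 104%, capped at 20% → 20%
Failure-to-pay penalty: 20% of $626,500 = $125,300
Penalty before surcharge: $125,300 + $4,180 = $129,480
Administrative surcharge: 10% of $129,480 = $12,948
Total penalty: $129,480 + $12,948 = $142,428
Minimum $149,750: $142,428 is below the minimum → $149,750

$149,750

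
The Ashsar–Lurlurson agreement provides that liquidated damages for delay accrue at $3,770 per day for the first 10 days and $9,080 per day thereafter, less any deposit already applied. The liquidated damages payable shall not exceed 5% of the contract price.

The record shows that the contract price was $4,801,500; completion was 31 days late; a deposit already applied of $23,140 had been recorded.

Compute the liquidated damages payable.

First 10 days: 10 × $3,770 = $37,700
Remaining days: (31 − 10) × $9,080 = $190,680
Accrued per-day damages: $37,700 + $190,680 = $228,380
Less deposit already applied: $228,380 − $23,140 = $205,240
Cap: 5% of $4,801,500 = $240,075
Cap at $240,075: $205,240 is within the cap, no reduction.

$205,240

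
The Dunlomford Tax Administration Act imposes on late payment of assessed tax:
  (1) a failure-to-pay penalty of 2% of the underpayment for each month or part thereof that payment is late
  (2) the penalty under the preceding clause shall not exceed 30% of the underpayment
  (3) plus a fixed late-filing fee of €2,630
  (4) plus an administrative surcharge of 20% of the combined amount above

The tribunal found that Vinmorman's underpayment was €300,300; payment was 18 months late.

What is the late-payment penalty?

Penalty: €111,264

Accrued rate: 2% × 18 = 36%, capped at 30% → 30%
Failure-to-pay penalty: 30% of €300,300 = €90,090
Penalty before surcharge: €90,090 + €2,630 = €92,720
Administrative surcharge: 20% of €92,720 = €18,544
Total penalty: €92,720 + €18,544 = €111,264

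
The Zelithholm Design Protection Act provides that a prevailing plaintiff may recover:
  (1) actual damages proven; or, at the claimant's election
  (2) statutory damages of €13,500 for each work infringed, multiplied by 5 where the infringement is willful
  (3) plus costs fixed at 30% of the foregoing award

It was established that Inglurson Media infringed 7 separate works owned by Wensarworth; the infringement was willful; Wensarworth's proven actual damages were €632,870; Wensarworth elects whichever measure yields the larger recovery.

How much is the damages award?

Statutory damages: 7 × €13,500 = €94,500
Multiplied by 5: 5 × €94,500 = €472,500
Greater of actual damages (€632,870) or enhanced statutory damages (€472,500): €632,870
Costs: 30% of €632,870 = €189,861
Award plus costs: €632,870 + €189,861 = €822,731

€822,731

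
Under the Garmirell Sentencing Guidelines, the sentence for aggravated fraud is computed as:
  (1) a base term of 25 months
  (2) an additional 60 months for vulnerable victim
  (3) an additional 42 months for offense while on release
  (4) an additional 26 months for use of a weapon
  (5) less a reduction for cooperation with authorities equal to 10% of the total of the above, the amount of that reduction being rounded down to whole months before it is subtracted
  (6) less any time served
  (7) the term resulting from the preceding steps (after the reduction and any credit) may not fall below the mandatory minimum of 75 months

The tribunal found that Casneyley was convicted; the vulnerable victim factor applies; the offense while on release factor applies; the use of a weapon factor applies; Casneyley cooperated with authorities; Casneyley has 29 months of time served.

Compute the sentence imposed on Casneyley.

Vulnerable victim enhancement: +60 months
Offense while on release enhancement: +42 months
Use of a weapon enhancement: +26 months
Adjusted term: 25 months + 60 months + 42 months + 26 months = 153 months
Cooperation with authorities reduction: 10% of 153 months = 15 months (rounded down)
After reduction: 153 − 15 = 138 months
Less time served: 138 months − 29 months = 109 months
Minimum 75 months: 109 months meets the minimum, no increase.

109 months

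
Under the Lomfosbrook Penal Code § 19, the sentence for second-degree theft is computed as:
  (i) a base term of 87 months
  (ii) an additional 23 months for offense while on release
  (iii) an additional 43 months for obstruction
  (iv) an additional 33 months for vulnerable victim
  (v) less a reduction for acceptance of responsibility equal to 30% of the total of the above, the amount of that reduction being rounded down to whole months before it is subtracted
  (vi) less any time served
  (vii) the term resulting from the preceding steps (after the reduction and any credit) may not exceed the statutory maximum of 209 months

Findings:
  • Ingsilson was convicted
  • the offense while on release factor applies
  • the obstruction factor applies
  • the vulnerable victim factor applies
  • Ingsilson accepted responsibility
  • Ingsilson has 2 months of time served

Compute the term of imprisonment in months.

Offense while on release enhancement: +23 months
Obstruction enhancement: +43 months
Vulnerable victim enhancement: +33 months
Adjusted term: 87 months + 23 months + 43 months + 33 months = 186 months
Acceptance of responsibility reduction: 30% of 186 months = 55 months (rounded down)
After reduction: 186 − 55 = 131 months
Less time served: 131 months − 2 months = 129 months
Cap at 209 months: 129 months is within the cap, no reduction.

129 months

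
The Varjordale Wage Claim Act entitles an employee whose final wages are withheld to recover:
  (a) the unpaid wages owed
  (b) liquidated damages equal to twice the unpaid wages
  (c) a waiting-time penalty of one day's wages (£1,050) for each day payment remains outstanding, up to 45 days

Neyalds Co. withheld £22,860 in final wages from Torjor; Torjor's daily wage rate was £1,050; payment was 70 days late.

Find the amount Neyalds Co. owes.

Doubled: 2 × £22,860 = £45,720
Penalty days: min(70, 45) = 45
Waiting-time penalty: 45 × £1,050 = £47,250
Total award: £22,860 + £45,720 + £47,250 = £115,830

£115,830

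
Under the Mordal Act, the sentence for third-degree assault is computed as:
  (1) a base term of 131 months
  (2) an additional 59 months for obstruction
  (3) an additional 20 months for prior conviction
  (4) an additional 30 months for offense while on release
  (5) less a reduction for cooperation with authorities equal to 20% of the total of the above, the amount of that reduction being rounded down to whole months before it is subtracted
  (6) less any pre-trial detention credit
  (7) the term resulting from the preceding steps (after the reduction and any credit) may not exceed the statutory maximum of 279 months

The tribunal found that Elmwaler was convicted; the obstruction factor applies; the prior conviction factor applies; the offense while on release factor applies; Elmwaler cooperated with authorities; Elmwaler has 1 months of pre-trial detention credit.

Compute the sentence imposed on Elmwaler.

Obstruction enhancement: +59 months
Prior conviction enhancement: +20 months
Offense while on release enhancement: +30 months
Adjusted term: 131 months + 59 months + 20 months + 30 months = 240 months
Cooperation with authorities reduction: 20% of 240 months = 48 months (rounded down)
After reduction: 240 − 48 = 192 months
Less pre-trial detention credit: 192 months − 1 months = 191 months
Cap at 279 months: 191 months is within the cap, no reduction.

191 months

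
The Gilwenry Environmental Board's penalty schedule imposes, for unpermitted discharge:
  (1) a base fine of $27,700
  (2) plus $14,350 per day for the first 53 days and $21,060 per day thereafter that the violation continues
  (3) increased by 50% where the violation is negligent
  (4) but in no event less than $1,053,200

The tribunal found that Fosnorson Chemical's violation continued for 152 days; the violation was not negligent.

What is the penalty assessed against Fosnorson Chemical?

First 53 days: 53 × $14,350 = $760,550
Remaining days: (152 − 53) × $21,060 = $2,084,940
Per-day component: $760,550 + $2,084,940 = $2,845,490
Base plus per-day: $27,700 + $2,845,490 = $2,873,190
The violation was not negligent: no 50% increase.
Minimum $1,053,200: $2,873,190 meets the minimum, no increase.

Civil penalty: $2,873,190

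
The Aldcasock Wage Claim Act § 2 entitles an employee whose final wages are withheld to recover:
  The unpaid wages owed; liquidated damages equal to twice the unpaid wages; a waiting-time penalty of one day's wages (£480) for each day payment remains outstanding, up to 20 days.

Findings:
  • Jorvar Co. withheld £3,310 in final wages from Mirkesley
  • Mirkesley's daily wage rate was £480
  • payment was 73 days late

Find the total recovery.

Doubled: 2 × £3,310 = £6,620
Penalty days: min(73, 20) = 20
Waiting-time penalty: 20 × £480 = £9,600
Total award: £3,310 + £6,620 + £9,600 = £19,530

Total award: £19,530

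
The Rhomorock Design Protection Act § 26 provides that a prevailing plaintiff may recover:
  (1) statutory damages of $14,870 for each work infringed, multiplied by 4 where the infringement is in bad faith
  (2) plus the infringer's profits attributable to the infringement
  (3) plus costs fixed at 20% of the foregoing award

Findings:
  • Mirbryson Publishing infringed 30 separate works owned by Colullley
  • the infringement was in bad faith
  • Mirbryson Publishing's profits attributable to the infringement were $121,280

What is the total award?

Statutory damages: 30 × $14,870 = $446,100
Multiplied by 4: 4 × $446,100 = $1,784,400
Combined award: $1,784,400 + $121,280 = $1,905,680
Costs: 20% of $1,905,680 = $381,136
Award plus costs: $1,905,680 + $381,136 = $2,286,816

$2,286,816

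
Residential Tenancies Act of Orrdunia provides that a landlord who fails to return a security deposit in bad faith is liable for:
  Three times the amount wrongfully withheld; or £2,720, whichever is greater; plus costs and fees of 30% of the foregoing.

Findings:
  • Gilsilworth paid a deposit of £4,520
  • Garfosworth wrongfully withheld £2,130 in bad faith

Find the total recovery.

Recovery: £8,307

Trebled: 3 × £2,130 = £6,390
Minimum £2,720: £6,390 meets the minimum, no increase.
Costs and fees: 30% of £6,390 = £1,917
Total recovery: £6,390 + £1,917 = £8,307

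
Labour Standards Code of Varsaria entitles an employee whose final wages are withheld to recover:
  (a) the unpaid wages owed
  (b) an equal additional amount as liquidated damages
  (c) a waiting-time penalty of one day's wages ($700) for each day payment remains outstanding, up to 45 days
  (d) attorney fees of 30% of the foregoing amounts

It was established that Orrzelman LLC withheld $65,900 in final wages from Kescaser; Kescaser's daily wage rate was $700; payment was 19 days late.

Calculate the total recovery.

$188,630

Liquidated damages (equal amount): $65,900
Penalty days: min(19, 45) = 19
Waiting-time penalty: 19 × $700 = $13,300
Subtotal: $65,900 + $65,900 + $13,300 = $145,100
Attorney fees: 30% of $145,100 = $43,530
Total award: $145,100 + $43,530 = $188,630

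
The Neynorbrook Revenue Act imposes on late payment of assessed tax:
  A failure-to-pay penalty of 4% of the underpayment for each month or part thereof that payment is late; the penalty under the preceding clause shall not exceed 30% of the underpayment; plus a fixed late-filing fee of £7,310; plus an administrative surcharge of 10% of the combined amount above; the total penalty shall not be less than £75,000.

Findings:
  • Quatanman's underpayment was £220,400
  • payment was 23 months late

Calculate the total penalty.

£80,773

Accrued rate: 4% × 23 = 92%, capped at 30% → 30%
Failure-to-pay penalty: 30% of £220,400 = £66,120
Penalty before surcharge: £66,120 + £7,310 = £73,430
Administrative surcharge: 10% of £73,430 = £7,343
Total penalty: £73,430 + £7,343 = £80,773
Minimum £75,000: £80,773 meets the minimum, no increase.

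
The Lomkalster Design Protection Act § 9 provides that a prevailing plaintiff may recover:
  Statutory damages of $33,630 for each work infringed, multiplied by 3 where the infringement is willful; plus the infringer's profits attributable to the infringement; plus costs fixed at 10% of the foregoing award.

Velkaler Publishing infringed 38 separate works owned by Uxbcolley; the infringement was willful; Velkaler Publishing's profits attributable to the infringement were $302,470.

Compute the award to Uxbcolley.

Statutory damages: 38 × $33,630 = $1,277,940
Trebled: 3 × $1,277,940 = $3,833,820
Combined award: $3,833,820 + $302,470 = $4,136,290
Costs: 10% of $4,136,290 = $413,629
Award plus costs: $4,136,290 + $413,629 = $4,549,919

Award: $4,549,919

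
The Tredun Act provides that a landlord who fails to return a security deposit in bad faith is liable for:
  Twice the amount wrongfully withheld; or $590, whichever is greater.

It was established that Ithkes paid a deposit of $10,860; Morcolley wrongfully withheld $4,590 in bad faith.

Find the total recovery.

Doubled: 2 × $4,590 = $9,180
Minimum $590: $9,180 meets the minimum, no increase.

$9,180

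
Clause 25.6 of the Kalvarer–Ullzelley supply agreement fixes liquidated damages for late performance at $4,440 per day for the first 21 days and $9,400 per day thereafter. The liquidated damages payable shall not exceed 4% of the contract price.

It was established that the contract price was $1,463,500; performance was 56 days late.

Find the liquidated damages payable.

First 21 days: 21 × $4,440 = $93,240
Remaining days: (56 − 21) × $9,400 = $329,000
Accrued per-day damages: $93,240 + $329,000 = $422,240
Cap: 4% of $1,463,500 = $58,540
Cap at $58,540: $422,240 exceeds the cap → $58,540

$58,540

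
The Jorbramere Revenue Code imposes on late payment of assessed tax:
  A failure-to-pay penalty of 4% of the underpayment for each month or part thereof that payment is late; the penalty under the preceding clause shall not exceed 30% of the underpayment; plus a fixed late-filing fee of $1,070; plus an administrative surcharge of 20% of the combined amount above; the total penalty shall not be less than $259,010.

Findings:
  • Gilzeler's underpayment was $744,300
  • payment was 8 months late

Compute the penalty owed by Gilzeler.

$269,232

Accrued rate: 4% × 8 = 32%, capped at 30% → 30%
Failure-to-pay penalty: 30% of $744,300 = $223,290
Penalty before surcharge: $223,290 + $1,070 = $224,360
Administrative surcharge: 20% of $224,360 = $44,872
Total penalty: $224,360 + $44,872 = $269,232
Minimum $259,010: $269,232 meets the minimum, no increase.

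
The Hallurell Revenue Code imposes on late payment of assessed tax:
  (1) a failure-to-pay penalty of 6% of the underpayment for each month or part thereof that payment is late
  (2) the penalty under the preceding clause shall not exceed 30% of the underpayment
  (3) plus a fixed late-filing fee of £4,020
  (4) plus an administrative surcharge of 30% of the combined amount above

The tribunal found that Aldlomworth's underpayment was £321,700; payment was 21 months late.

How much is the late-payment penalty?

£130,689

Accrued rate: 6% × 21 = 126%, capped at 30% → 30%
Failure-to-pay penalty: 30% of £321,700 = £96,510
Penalty before surcharge: £96,510 + £4,020 = £100,530
Administrative surcharge: 30% of £100,530 = £30,159
Total penalty: £100,530 + £30,159 = £130,689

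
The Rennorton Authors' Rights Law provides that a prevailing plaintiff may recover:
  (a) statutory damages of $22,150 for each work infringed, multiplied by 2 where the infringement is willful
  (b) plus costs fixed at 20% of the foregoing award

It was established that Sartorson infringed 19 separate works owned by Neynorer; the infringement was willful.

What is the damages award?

Award: $1,010,040

Statutory damages: 19 × $22,150 = $420,850
Doubled: 2 × $420,850 = $841,700
Costs: 20% of $841,700 = $168,340
Award plus costs: $841,700 + $168,340 = $1,010,040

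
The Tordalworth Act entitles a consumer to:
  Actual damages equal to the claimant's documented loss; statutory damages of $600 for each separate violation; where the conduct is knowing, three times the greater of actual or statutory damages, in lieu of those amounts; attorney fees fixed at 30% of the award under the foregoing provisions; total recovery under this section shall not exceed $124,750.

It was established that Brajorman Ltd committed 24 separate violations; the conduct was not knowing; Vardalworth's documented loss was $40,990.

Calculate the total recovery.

Statutory damages: 24 × $600 = $14,400
Conduct not knowing: the in-lieu enhancement does not apply.
Actual plus statutory damages: $40,990 + $14,400 = $55,390
Attorney fees: 30% of $55,390 = $16,617
Total before cap: $55,390 + $16,617 = $72,007
Cap at $124,750: $72,007 is within the cap, no reduction.

$72,007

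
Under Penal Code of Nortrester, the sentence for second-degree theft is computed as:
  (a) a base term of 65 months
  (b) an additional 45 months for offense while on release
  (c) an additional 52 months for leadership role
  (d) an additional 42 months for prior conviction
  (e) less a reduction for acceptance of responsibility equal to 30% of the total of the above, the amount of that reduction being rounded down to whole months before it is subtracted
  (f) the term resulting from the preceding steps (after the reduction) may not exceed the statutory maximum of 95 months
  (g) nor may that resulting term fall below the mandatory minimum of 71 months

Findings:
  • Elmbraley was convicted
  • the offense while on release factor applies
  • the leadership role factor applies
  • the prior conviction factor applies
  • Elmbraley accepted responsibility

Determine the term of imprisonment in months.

Offense while on release enhancement: +45 months
Leadership role enhancement: +52 months
Prior conviction enhancement: +42 months
Adjusted term: 65 months + 45 months + 52 months + 42 months = 204 months
Acceptance of responsibility reduction: 30% of 204 months = 61 months (rounded down)
After reduction: 204 − 61 = 143 months
Cap at 95 months: 143 months exceeds the cap → 95 months
Minimum 71 months: 95 months meets the minimum, no increase.

95 months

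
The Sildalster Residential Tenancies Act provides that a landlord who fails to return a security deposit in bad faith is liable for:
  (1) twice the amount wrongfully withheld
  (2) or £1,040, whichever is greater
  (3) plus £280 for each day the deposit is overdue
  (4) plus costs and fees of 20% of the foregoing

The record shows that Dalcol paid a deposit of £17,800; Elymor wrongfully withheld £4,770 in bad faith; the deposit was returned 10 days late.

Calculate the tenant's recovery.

Doubled: 2 × £4,770 = £9,540
Minimum £1,040: £9,540 meets the minimum, no increase.
Late-return penalty: 10 × £280 = £2,800
Damages plus late penalty: £9,540 + £2,800 = £12,340
Costs and fees: 20% of £12,340 = £2,468
Total recovery: £12,340 + £2,468 = £14,808

£14,808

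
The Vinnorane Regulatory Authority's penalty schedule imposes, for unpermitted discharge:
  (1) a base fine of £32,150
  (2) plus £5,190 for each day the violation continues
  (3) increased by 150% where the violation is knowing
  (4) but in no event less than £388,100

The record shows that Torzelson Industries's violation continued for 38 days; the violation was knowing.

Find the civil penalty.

Per-day component: 38 × £5,190 = £197,220
Base plus per-day: £32,150 + £197,220 = £229,370
Enhancement: 150% of £229,370 = £344,055
Enhanced fine: £229,370 + £344,055 = £573,425
Minimum £388,100: £573,425 meets the minimum, no increase.

£573,425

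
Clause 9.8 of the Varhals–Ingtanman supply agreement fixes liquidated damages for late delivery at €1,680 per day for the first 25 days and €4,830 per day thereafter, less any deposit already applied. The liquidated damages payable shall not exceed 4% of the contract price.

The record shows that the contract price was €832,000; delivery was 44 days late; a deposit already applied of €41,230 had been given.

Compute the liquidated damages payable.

€33,280

First 25 days: 25 × €1,680 = €42,000
Remaining days: (44 − 25) × €4,830 = €91,770
Accrued per-day damages: €42,000 + €91,770 = €133,770
Less deposit already applied: €133,770 − €41,230 = €92,540
Cap: 4% of €832,000 = €33,280
Cap at €33,280: €92,540 exceeds the cap → €33,280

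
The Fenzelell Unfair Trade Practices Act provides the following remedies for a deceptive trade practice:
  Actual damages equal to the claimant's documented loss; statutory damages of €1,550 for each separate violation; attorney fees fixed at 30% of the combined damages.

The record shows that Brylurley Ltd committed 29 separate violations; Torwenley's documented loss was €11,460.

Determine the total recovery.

Statutory damages: 29 × €1,550 = €44,950
Combined damages: €11,460 + €44,950 = €56,410
Attorney fees: 30% of €56,410 = €16,923
Total recovery: €56,410 + €16,923 = €73,333

Total recovery: €73,333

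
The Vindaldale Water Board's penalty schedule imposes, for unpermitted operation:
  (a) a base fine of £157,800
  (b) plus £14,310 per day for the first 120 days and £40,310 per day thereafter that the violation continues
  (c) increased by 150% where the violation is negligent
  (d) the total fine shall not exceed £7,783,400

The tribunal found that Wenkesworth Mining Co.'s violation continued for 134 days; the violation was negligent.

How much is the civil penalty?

Civil penalty: £6,098,350

First 120 days: 120 × £14,310 = £1,717,200
Remaining days: (134 − 120) × £40,310 = £564,340
Per-day component: £1,717,200 + £564,340 = £2,281,540
Base plus per-day: £157,800 + £2,281,540 = £2,439,340
Enhancement: 150% of £2,439,340 = £3,659,010
Enhanced fine: £2,439,340 + £3,659,010 = £6,098,350
Cap at £7,783,400: £6,098,350 is within the cap, no reduction.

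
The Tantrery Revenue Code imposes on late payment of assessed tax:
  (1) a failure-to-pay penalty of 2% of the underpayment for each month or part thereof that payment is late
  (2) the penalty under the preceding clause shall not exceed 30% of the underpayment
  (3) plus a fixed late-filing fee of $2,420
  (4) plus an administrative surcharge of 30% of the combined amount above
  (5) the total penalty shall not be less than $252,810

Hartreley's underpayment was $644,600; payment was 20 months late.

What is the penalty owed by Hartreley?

Accrued rate: 2% × 20 = 40%, capped at 30% → 30%
Failure-to-pay penalty: 30% of $644,600 = $193,380
Penalty before surcharge: $193,380 + $2,420 = $195,800
Administrative surcharge: 30% of $195,800 = $58,740
Total penalty: $195,800 + $58,740 = $254,540
Minimum $252,810: $254,540 meets the minimum, no increase.

$254,540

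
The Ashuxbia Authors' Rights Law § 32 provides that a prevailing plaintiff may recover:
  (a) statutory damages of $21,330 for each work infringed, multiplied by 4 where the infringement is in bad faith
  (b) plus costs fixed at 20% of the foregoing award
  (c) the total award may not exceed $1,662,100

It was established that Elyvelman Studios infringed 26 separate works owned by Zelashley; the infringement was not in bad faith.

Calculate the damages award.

Statutory damages: 26 × $21,330 = $554,580
Infringement not in bad faith: no ×4 enhancement.
Costs: 20% of $554,580 = $110,916
Award plus costs: $554,580 + $110,916 = $665,496
Cap at $1,662,100: $665,496 is within the cap, no reduction.

Award: $665,496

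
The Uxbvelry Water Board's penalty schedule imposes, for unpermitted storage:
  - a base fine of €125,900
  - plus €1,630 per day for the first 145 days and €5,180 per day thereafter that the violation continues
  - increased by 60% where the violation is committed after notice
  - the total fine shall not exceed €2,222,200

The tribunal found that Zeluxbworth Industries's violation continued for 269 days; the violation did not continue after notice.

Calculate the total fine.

First 145 days: 145 × €1,630 = €236,350
Remaining days: (269 − 145) × €5,180 = €642,320
Per-day component: €236,350 + €642,320 = €878,670
Base plus per-day: €125,900 + €878,670 = €1,004,570
The violation did not continue after notice: no 60% increase.
Cap at €2,222,200: €1,004,570 is within the cap, no reduction.

Civil penalty: €1,004,570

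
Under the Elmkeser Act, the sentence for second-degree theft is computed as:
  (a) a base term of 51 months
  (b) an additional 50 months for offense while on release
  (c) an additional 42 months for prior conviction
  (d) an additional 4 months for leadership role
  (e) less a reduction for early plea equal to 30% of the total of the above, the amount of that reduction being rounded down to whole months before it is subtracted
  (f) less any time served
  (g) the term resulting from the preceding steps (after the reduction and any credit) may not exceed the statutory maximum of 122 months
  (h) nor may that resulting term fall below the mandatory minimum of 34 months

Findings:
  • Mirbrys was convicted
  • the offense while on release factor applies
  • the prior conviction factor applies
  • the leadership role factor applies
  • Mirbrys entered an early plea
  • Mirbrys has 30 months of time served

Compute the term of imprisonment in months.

Sentence: 73 months

Offense while on release enhancement: +50 months
Prior conviction enhancement: +42 months
Leadership role enhancement: +4 months
Adjusted term: 51 months + 50 months + 42 months + 4 months = 147 months
Early plea reduction: 30% of 147 months = 44 months (rounded down)
After reduction: 147 − 44 = 103 months
Less time served: 103 months − 30 months = 73 months
Cap at 122 months: 73 months is within the cap, no reduction.
Minimum 34 months: 73 months meets the minimum, no increase.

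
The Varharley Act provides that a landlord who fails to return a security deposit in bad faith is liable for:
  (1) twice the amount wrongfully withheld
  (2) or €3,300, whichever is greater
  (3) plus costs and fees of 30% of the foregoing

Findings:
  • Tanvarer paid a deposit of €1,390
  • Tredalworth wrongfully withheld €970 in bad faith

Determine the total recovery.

€4,290

Doubled: 2 × €970 = €1,940
Minimum €3,300: €1,940 is below the minimum → €3,300
Costs and fees: 30% of €3,300 = €990
Total recovery: €3,300 + €990 = €4,290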